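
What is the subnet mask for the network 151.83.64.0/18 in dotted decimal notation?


/18 means 18 network bits, 14 host bits
Binary: 11111111111111111100000000000000
Mask: 255.255.192.0


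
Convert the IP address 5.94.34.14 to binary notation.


5 = 00000101
94 = 01011110
34 = 00100010
14 = 00001110
Binary: 00000101.01011110.00100010.00001110


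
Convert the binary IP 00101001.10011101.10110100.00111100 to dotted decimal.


00101001 = 41
10011101 = 157
10110100 = 180
00111100 = 60
IP: 41.157.180.60


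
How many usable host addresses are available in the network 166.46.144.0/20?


Host bits = 32 - 20 = 12
Total addresses = 2^12 = 4096
Usable = total - 2 (network and broadcast)
Usable hosts: 4094


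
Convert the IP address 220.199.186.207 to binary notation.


220 = 11011100
199 = 11000111
186 = 10111010
207 = 11001111
Binary: 11011100.11000111.10111010.11001111


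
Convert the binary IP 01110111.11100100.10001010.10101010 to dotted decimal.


01110111 = 119
11100100 = 228
10001010 = 138
10101010 = 170
IP: 119.228.138.170


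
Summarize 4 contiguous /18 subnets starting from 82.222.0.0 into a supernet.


Original prefix: /18
Number of subnets: 4 = 2^2
New prefix = 18 - 2 = 16
Supernet: 82.222.0.0/16


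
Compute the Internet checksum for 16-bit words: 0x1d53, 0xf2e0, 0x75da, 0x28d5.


Sum all words (with carry folding):
+ 0x1d53 = 0x1d53
+ 0xf2e0 = 0x1034
+ 0x75da = 0x860e
+ 0x28d5 = 0xaee3
One's complement: ~0xaee3
Checksum = 0x511c


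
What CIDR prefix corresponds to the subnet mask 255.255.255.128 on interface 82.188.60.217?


Binary: 11111111.11111111.11111111.10000000
Count leading 1s
Prefix: /25


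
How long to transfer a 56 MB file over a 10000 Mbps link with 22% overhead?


Effective throughput = 10000 * (1 - 22/100) = 7800 Mbps
File size in Mb = 56 * 8 = 448 Mb
Time = 448 / 7800
Time = 0.0574 seconds


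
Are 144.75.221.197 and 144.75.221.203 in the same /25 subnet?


Mask: 255.255.255.128
144.75.221.197 AND mask = 144.75.221.128
144.75.221.203 AND mask = 144.75.221.128
Yes, same subnet (144.75.221.128)


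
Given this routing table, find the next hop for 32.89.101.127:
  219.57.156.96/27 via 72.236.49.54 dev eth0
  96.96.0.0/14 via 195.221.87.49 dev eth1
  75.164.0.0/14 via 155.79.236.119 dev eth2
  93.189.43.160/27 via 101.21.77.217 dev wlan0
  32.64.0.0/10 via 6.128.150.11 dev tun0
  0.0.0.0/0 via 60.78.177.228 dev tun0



Longest prefix match for 32.89.101.127:
  /27 219.57.156.96: no
  /14 96.96.0.0: no
  /14 75.164.0.0: no
  /27 93.189.43.160: no
  /10 32.64.0.0: MATCH
  /0 0.0.0.0: MATCH
Selected: next-hop 6.128.150.11 via tun0 (matched /10)


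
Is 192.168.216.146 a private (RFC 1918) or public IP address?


RFC 1918 private ranges:
  10.0.0.0/8 (10.0.0.0 - 10.255.255.255)
  172.16.0.0/12 (172.16.0.0 - 172.31.255.255)
  192.168.0.0/16 (192.168.0.0 - 192.168.255.255)
Private (in 192.168.0.0/16)


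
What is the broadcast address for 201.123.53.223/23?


Network: 201.123.52.0/23
Host bits = 9
Set all host bits to 1:
Broadcast: 201.123.53.255


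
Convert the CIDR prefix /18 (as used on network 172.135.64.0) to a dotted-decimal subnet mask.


/18 means 18 network bits, 14 host bits
Binary: 11111111111111111100000000000000
Mask: 255.255.192.0


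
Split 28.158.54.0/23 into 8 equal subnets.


New prefix = 23 + 3 = 26
Each subnet has 64 addresses
  28.158.54.0/26
  28.158.54.64/26
  28.158.54.128/26
  28.158.54.192/26
  28.158.55.0/26
  28.158.55.64/26
  28.158.55.128/26
  28.158.55.192/26
Subnets: 28.158.54.0/26, 28.158.54.64/26, 28.158.54.128/26, 28.158.54.192/26, 28.158.55.0/26, 28.158.55.64/26, 28.158.55.128/26, 28.158.55.192/26


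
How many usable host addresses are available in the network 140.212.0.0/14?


Host bits = 32 - 14 = 18
Total addresses = 2^18 = 262144
Usable = total - 2 (network and broadcast)
Usable hosts: 262142


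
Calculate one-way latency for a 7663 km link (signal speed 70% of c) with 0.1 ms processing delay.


Speed = 0.7 * 3e5 km/s = 210000 km/s
Propagation delay = 7663 / 210000 = 0.0365 s = 36.4905 ms
Processing delay = 0.1 ms
Total one-way latency = 36.5905 ms


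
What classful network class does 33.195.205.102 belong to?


First octet: 33
Binary: 00100001
0xxxxxxx -> Class A (1-126)
Class A, default mask 255.0.0.0 (/8)


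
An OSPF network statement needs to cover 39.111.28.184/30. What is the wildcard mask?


Subnet mask: 255.255.255.252
Wildcard = 255.255.255.255 - subnet mask
255 - 255 = 0
255 - 255 = 0
255 - 255 = 0
255 - 252 = 3
Wildcard: 0.0.0.3


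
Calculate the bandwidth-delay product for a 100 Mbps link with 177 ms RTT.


BDP = bandwidth * RTT
= 100 Mbps * 177 ms
= 100 * 1e6 * 177 / 1000 bits
= 17700000 bits
= 2212500 bytes
= 2160.6445 KB
BDP = 17700000 bits (2212500 bytes)


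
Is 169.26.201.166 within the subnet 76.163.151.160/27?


Subnet network: 76.163.151.160
Test IP AND mask: 169.26.201.160
No, 169.26.201.166 is not in 76.163.151.160/27


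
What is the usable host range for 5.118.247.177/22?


Network: 5.118.244.0
Broadcast: 5.118.247.255
First usable = network + 1
Last usable = broadcast - 1
Range: 5.118.244.1 to 5.118.247.254


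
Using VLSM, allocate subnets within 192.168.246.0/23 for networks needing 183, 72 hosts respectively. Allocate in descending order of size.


183 hosts -> /24 (254 usable): 192.168.246.0/24
72 hosts -> /25 (126 usable): 192.168.247.0/25
Allocation: 192.168.246.0/24 (183 hosts, 254 usable); 192.168.247.0/25 (72 hosts, 126 usable)


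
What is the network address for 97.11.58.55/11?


IP:   01100001.00001011.00111010.00110111
Mask: 11111111.11100000.00000000.00000000
AND operation:
Net:  01100001.00000000.00000000.00000000
Network: 97.0.0.0/11


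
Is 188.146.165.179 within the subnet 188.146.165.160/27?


Subnet network: 188.146.165.160
Test IP AND mask: 188.146.165.160
Yes, 188.146.165.179 is in 188.146.165.160/27


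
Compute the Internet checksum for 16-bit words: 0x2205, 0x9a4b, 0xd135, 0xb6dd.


Sum all words (with carry folding):
+ 0x2205 = 0x2205
+ 0x9a4b = 0xbc50
+ 0xd135 = 0x8d86
+ 0xb6dd = 0x4464
One's complement: ~0x4464
Checksum = 0xbb9b


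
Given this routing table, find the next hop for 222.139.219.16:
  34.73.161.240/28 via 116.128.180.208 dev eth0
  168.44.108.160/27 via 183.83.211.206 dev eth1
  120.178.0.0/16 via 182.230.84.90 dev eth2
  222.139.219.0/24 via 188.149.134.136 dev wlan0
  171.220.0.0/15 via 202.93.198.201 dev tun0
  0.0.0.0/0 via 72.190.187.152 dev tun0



Longest prefix match for 222.139.219.16:
  /28 34.73.161.240: no
  /27 168.44.108.160: no
  /16 120.178.0.0: no
  /24 222.139.219.0: MATCH
  /15 171.220.0.0: no
  /0 0.0.0.0: MATCH
Selected: next-hop 188.149.134.136 via wlan0 (matched /24)


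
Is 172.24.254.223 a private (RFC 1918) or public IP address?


RFC 1918 private ranges:
  10.0.0.0/8 (10.0.0.0 - 10.255.255.255)
  172.16.0.0/12 (172.16.0.0 - 172.31.255.255)
  192.168.0.0/16 (192.168.0.0 - 192.168.255.255)
Private (in 172.16.0.0/12)


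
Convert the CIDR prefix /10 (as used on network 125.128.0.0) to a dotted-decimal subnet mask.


/10 means 10 network bits, 22 host bits
Binary: 11111111110000000000000000000000
Mask: 255.192.0.0


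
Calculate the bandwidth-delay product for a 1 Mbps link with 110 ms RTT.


BDP = bandwidth * RTT
= 1 Mbps * 110 ms
= 1 * 1e6 * 110 / 1000 bits
= 110000 bits
= 13750 bytes
= 13.4277 KB
BDP = 110000 bits (13750 bytes)


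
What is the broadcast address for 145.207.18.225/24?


Network: 145.207.18.0/24
Host bits = 8
Set all host bits to 1:
Broadcast: 145.207.18.255


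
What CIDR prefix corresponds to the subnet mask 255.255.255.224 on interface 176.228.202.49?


Binary: 11111111.11111111.11111111.11100000
Count leading 1s
Prefix: /27


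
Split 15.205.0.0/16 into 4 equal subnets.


New prefix = 16 + 2 = 18
Each subnet has 16384 addresses
  15.205.0.0/18
  15.205.64.0/18
  15.205.128.0/18
  15.205.192.0/18
Subnets: 15.205.0.0/18, 15.205.64.0/18, 15.205.128.0/18, 15.205.192.0/18


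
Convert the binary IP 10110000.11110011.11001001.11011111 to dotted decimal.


10110000 = 176
11110011 = 243
11001001 = 201
11011111 = 223
IP: 176.243.201.223


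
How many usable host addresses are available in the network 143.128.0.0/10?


Host bits = 32 - 10 = 22
Total addresses = 2^22 = 4194304
Usable = total - 2 (network and broadcast)
Usable hosts: 4194302


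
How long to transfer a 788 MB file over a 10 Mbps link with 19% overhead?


Effective throughput = 10 * (1 - 19/100) = 8.1 Mbps
File size in Mb = 788 * 8 = 6304 Mb
Time = 6304 / 8.1
Time = 778.2716 seconds


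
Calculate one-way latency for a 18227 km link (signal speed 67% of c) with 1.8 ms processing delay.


Speed = 0.67 * 3e5 km/s = 201000 km/s
Propagation delay = 18227 / 201000 = 0.0907 s = 90.6816 ms
Processing delay = 1.8 ms
Total one-way latency = 92.4816 ms


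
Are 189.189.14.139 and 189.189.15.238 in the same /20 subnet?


Mask: 255.255.240.0
189.189.14.139 AND mask = 189.189.0.0
189.189.15.238 AND mask = 189.189.0.0
Yes, same subnet (189.189.0.0)


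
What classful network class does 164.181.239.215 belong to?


First octet: 164
Binary: 10100100
10xxxxxx -> Class B (128-191)
Class B, default mask 255.255.0.0 (/16)


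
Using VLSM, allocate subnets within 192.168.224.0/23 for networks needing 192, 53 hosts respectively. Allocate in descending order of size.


192 hosts -> /24 (254 usable): 192.168.224.0/24
53 hosts -> /26 (62 usable): 192.168.225.0/26
Allocation: 192.168.224.0/24 (192 hosts, 254 usable); 192.168.225.0/26 (53 hosts, 62 usable)


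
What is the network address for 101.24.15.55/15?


IP:   01100101.00011000.00001111.00110111
Mask: 11111111.11111110.00000000.00000000
AND operation:
Net:  01100101.00011000.00000000.00000000
Network: 101.24.0.0/15


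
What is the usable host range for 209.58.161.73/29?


Network: 209.58.161.72
Broadcast: 209.58.161.79
First usable = network + 1
Last usable = broadcast - 1
Range: 209.58.161.73 to 209.58.161.78


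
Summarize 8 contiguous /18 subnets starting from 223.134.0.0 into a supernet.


Original prefix: /18
Number of subnets: 8 = 2^3
New prefix = 18 - 3 = 15
Supernet: 223.134.0.0/15


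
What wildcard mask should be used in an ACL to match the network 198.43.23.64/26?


Subnet mask: 255.255.255.192
Wildcard = 255.255.255.255 - subnet mask
255 - 255 = 0
255 - 255 = 0
255 - 255 = 0
255 - 192 = 63
Wildcard: 0.0.0.63


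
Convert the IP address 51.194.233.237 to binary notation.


51 = 00110011
194 = 11000010
233 = 11101001
237 = 11101101
Binary: 00110011.11000010.11101001.11101101


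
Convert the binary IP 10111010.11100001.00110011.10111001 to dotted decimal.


10111010 = 186
11100001 = 225
00110011 = 51
10111001 = 185
IP: 186.225.51.185


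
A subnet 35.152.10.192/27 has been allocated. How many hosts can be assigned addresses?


Host bits = 32 - 27 = 5
Total addresses = 2^5 = 32
Usable = total - 2 (network and broadcast)
Usable hosts: 30


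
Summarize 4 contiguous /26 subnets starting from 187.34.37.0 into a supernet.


Original prefix: /26
Number of subnets: 4 = 2^2
New prefix = 26 - 2 = 24
Supernet: 187.34.37.0/24


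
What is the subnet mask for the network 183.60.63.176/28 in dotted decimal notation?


/28 means 28 network bits, 4 host bits
Binary: 11111111111111111111111111110000
Mask: 255.255.255.240


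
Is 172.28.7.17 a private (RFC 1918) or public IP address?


RFC 1918 private ranges:
  10.0.0.0/8 (10.0.0.0 - 10.255.255.255)
  172.16.0.0/12 (172.16.0.0 - 172.31.255.255)
  192.168.0.0/16 (192.168.0.0 - 192.168.255.255)
Private (in 172.16.0.0/12)


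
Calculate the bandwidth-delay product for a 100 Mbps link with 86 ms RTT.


BDP = bandwidth * RTT
= 100 Mbps * 86 ms
= 100 * 1e6 * 86 / 1000 bits
= 8600000 bits
= 1075000 bytes
= 1049.8047 KB
BDP = 8600000 bits (1075000 bytes)


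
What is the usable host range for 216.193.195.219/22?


Network: 216.193.192.0
Broadcast: 216.193.195.255
First usable = network + 1
Last usable = broadcast - 1
Range: 216.193.192.1 to 216.193.195.254


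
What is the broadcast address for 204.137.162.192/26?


Network: 204.137.162.192/26
Host bits = 6
Set all host bits to 1:
Broadcast: 204.137.162.255


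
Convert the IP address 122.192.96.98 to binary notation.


122 = 01111010
192 = 11000000
96 = 01100000
98 = 01100010
Binary: 01111010.11000000.01100000.01100010


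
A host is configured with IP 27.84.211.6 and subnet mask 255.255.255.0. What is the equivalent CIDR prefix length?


Binary: 11111111.11111111.11111111.00000000
Count leading 1s
Prefix: /24


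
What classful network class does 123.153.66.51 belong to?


First octet: 123
Binary: 01111011
0xxxxxxx -> Class A (1-126)
Class A, default mask 255.0.0.0 (/8)


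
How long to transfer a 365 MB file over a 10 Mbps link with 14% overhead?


Effective throughput = 10 * (1 - 14/100) = 8.6 Mbps
File size in Mb = 365 * 8 = 2920 Mb
Time = 2920 / 8.6
Time = 339.5349 seconds


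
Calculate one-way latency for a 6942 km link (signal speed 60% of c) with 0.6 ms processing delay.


Speed = 0.6 * 3e5 km/s = 180000 km/s
Propagation delay = 6942 / 180000 = 0.0386 s = 38.5667 ms
Processing delay = 0.6 ms
Total one-way latency = 39.1667 ms


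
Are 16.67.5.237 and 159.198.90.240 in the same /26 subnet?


Mask: 255.255.255.192
16.67.5.237 AND mask = 16.67.5.192
159.198.90.240 AND mask = 159.198.90.192
No, different subnets (16.67.5.192 vs 159.198.90.192)


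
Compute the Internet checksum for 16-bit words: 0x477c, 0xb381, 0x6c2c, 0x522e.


Sum all words (with carry folding):
+ 0x477c = 0x477c
+ 0xb381 = 0xfafd
+ 0x6c2c = 0x672a
+ 0x522e = 0xb958
One's complement: ~0xb958
Checksum = 0x46a7


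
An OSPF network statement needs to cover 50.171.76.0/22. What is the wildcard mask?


Subnet mask: 255.255.252.0
Wildcard = 255.255.255.255 - subnet mask
255 - 255 = 0
255 - 255 = 0
255 - 252 = 3
255 - 0 = 255
Wildcard: 0.0.3.255


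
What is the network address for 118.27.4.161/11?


IP:   01110110.00011011.00000100.10100001
Mask: 11111111.11100000.00000000.00000000
AND operation:
Net:  01110110.00000000.00000000.00000000
Network: 118.0.0.0/11


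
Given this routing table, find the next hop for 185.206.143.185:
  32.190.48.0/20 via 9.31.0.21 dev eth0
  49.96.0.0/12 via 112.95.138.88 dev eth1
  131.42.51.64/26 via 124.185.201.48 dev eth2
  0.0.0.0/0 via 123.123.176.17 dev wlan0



Longest prefix match for 185.206.143.185:
  /20 32.190.48.0: no
  /12 49.96.0.0: no
  /26 131.42.51.64: no
  /0 0.0.0.0: MATCH
Selected: next-hop 123.123.176.17 via wlan0 (matched /0)


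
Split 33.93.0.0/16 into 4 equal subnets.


New prefix = 16 + 2 = 18
Each subnet has 16384 addresses
  33.93.0.0/18
  33.93.64.0/18
  33.93.128.0/18
  33.93.192.0/18
Subnets: 33.93.0.0/18, 33.93.64.0/18, 33.93.128.0/18, 33.93.192.0/18


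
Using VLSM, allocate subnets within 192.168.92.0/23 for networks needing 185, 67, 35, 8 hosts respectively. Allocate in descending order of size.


185 hosts -> /24 (254 usable): 192.168.92.0/24
67 hosts -> /25 (126 usable): 192.168.93.0/25
35 hosts -> /26 (62 usable): 192.168.93.128/26
8 hosts -> /28 (14 usable): 192.168.93.192/28
Allocation: 192.168.92.0/24 (185 hosts, 254 usable); 192.168.93.0/25 (67 hosts, 126 usable); 192.168.93.128/26 (35 hosts, 62 usable); 192.168.93.192/28 (8 hosts, 14 usable)


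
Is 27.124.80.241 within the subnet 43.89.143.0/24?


Subnet network: 43.89.143.0
Test IP AND mask: 27.124.80.0
No, 27.124.80.241 is not in 43.89.143.0/24


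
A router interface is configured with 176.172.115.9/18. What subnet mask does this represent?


/18 means 18 network bits, 14 host bits
Binary: 11111111111111111100000000000000
Mask: 255.255.192.0


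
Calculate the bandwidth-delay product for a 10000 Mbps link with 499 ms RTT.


BDP = bandwidth * RTT
= 10000 Mbps * 499 ms
= 10000 * 1e6 * 499 / 1000 bits
= 4990000000 bits
= 623750000 bytes
= 609130.8594 KB
BDP = 4990000000 bits (623750000 bytes)


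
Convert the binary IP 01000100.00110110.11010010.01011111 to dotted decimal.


01000100 = 68
00110110 = 54
11010010 = 210
01011111 = 95
IP: 68.54.210.95


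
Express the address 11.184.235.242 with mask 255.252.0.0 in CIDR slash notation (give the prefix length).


Binary: 11111111.11111100.00000000.00000000
Count leading 1s
Prefix: /14


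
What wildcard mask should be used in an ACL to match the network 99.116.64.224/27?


Subnet mask: 255.255.255.224
Wildcard = 255.255.255.255 - subnet mask
255 - 255 = 0
255 - 255 = 0
255 - 255 = 0
255 - 224 = 31
Wildcard: 0.0.0.31


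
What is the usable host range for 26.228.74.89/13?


Network: 26.224.0.0
Broadcast: 26.231.255.255
First usable = network + 1
Last usable = broadcast - 1
Range: 26.224.0.1 to 26.231.255.254


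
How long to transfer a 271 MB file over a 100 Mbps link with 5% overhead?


Effective throughput = 100 * (1 - 5/100) = 95 Mbps
File size in Mb = 271 * 8 = 2168 Mb
Time = 2168 / 95
Time = 22.8211 seconds


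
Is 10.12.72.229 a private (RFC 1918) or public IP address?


RFC 1918 private ranges:
  10.0.0.0/8 (10.0.0.0 - 10.255.255.255)
  172.16.0.0/12 (172.16.0.0 - 172.31.255.255)
  192.168.0.0/16 (192.168.0.0 - 192.168.255.255)
Private (in 10.0.0.0/8)


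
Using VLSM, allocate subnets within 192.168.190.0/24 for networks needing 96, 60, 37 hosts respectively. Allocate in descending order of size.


96 hosts -> /25 (126 usable): 192.168.190.0/25
60 hosts -> /26 (62 usable): 192.168.190.128/26
37 hosts -> /26 (62 usable): 192.168.190.192/26
Allocation: 192.168.190.0/25 (96 hosts, 126 usable); 192.168.190.128/26 (60 hosts, 62 usable); 192.168.190.192/26 (37 hosts, 62 usable)


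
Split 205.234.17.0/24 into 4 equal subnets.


New prefix = 24 + 2 = 26
Each subnet has 64 addresses
  205.234.17.0/26
  205.234.17.64/26
  205.234.17.128/26
  205.234.17.192/26
Subnets: 205.234.17.0/26, 205.234.17.64/26, 205.234.17.128/26, 205.234.17.192/26


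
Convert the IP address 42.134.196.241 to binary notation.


42 = 00101010
134 = 10000110
196 = 11000100
241 = 11110001
Binary: 00101010.10000110.11000100.11110001


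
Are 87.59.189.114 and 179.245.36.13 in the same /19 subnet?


Mask: 255.255.224.0
87.59.189.114 AND mask = 87.59.160.0
179.245.36.13 AND mask = 179.245.32.0
No, different subnets (87.59.160.0 vs 179.245.32.0)


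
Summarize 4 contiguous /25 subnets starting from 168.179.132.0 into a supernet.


Original prefix: /25
Number of subnets: 4 = 2^2
New prefix = 25 - 2 = 23
Supernet: 168.179.132.0/23


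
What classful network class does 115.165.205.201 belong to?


First octet: 115
Binary: 01110011
0xxxxxxx -> Class A (1-126)
Class A, default mask 255.0.0.0 (/8)


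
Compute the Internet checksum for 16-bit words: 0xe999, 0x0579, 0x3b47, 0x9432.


Sum all words (with carry folding):
+ 0xe999 = 0xe999
+ 0x0579 = 0xef12
+ 0x3b47 = 0x2a5a
+ 0x9432 = 0xbe8c
One's complement: ~0xbe8c
Checksum = 0x4173


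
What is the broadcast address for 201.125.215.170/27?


Network: 201.125.215.160/27
Host bits = 5
Set all host bits to 1:
Broadcast: 201.125.215.191


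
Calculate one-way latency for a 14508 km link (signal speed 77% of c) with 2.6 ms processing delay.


Speed = 0.77 * 3e5 km/s = 231000 km/s
Propagation delay = 14508 / 231000 = 0.0628 s = 62.8052 ms
Processing delay = 2.6 ms
Total one-way latency = 65.4052 ms


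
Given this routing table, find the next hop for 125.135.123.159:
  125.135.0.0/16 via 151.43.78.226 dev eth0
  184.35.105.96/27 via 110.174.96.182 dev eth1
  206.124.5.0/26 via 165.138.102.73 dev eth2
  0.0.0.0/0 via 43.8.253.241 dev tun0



Longest prefix match for 125.135.123.159:
  /16 125.135.0.0: MATCH
  /27 184.35.105.96: no
  /26 206.124.5.0: no
  /0 0.0.0.0: MATCH
Selected: next-hop 151.43.78.226 via eth0 (matched /16)


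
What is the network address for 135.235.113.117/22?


IP:   10000111.11101011.01110001.01110101
Mask: 11111111.11111111.11111100.00000000
AND operation:
Net:  10000111.11101011.01110000.00000000
Network: 135.235.112.0/22


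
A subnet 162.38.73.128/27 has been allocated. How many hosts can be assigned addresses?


Host bits = 32 - 27 = 5
Total addresses = 2^5 = 32
Usable = total - 2 (network and broadcast)
Usable hosts: 30


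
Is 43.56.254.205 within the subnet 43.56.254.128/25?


Subnet network: 43.56.254.128
Test IP AND mask: 43.56.254.128
Yes, 43.56.254.205 is in 43.56.254.128/25


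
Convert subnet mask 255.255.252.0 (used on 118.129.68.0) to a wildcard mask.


Subnet mask: 255.255.252.0
Wildcard = 255.255.255.255 - subnet mask
255 - 255 = 0
255 - 255 = 0
255 - 252 = 3
255 - 0 = 255
Wildcard: 0.0.3.255


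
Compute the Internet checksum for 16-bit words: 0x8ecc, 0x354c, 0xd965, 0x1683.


Sum all words (with carry folding):
+ 0x8ecc = 0x8ecc
+ 0x354c = 0xc418
+ 0xd965 = 0x9d7e
+ 0x1683 = 0xb401
One's complement: ~0xb401
Checksum = 0x4bfe


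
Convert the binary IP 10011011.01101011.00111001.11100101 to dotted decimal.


10011011 = 155
01101011 = 107
00111001 = 57
11100101 = 229
IP: 155.107.57.229


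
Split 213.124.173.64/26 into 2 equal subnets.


New prefix = 26 + 1 = 27
Each subnet has 32 addresses
  213.124.173.64/27
  213.124.173.96/27
Subnets: 213.124.173.64/27, 213.124.173.96/27


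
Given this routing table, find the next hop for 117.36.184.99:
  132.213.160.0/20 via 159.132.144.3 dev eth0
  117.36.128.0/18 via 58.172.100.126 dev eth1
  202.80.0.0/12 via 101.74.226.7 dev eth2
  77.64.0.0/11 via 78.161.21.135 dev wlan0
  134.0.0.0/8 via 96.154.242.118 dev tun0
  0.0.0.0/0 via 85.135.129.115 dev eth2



Longest prefix match for 117.36.184.99:
  /20 132.213.160.0: no
  /18 117.36.128.0: MATCH
  /12 202.80.0.0: no
  /11 77.64.0.0: no
  /8 134.0.0.0: no
  /0 0.0.0.0: MATCH
Selected: next-hop 58.172.100.126 via eth1 (matched /18)


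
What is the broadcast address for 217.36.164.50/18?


Network: 217.36.128.0/18
Host bits = 14
Set all host bits to 1:
Broadcast: 217.36.191.255


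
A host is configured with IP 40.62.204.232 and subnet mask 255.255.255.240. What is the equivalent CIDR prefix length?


Binary: 11111111.11111111.11111111.11110000
Count leading 1s
Prefix: /28


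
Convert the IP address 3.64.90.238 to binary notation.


3 = 00000011
64 = 01000000
90 = 01011010
238 = 11101110
Binary: 00000011.01000000.01011010.11101110


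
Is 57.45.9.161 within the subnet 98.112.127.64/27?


Subnet network: 98.112.127.64
Test IP AND mask: 57.45.9.160
No, 57.45.9.161 is not in 98.112.127.64/27


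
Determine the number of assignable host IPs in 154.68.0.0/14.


Host bits = 32 - 14 = 18
Total addresses = 2^18 = 262144
Usable = total - 2 (network and broadcast)
Usable hosts: 262142


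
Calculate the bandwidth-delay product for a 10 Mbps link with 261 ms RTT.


BDP = bandwidth * RTT
= 10 Mbps * 261 ms
= 10 * 1e6 * 261 / 1000 bits
= 2610000 bits
= 326250 bytes
= 318.6035 KB
BDP = 2610000 bits (326250 bytes)


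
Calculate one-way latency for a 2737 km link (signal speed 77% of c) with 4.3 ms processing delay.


Speed = 0.77 * 3e5 km/s = 231000 km/s
Propagation delay = 2737 / 231000 = 0.0118 s = 11.8485 ms
Processing delay = 4.3 ms
Total one-way latency = 16.1485 ms


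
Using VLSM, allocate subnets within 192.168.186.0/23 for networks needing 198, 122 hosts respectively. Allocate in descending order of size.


198 hosts -> /24 (254 usable): 192.168.186.0/24
122 hosts -> /25 (126 usable): 192.168.187.0/25
Allocation: 192.168.186.0/24 (198 hosts, 254 usable); 192.168.187.0/25 (122 hosts, 126 usable)


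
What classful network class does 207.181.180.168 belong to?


First octet: 207
Binary: 11001111
110xxxxx -> Class C (192-223)
Class C, default mask 255.255.255.0 (/24)


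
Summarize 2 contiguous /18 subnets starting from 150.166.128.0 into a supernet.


Original prefix: /18
Number of subnets: 2 = 2^1
New prefix = 18 - 1 = 17
Supernet: 150.166.128.0/17


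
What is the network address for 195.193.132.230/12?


IP:   11000011.11000001.10000100.11100110
Mask: 11111111.11110000.00000000.00000000
AND operation:
Net:  11000011.11000000.00000000.00000000
Network: 195.192.0.0/12


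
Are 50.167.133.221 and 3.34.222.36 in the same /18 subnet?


Mask: 255.255.192.0
50.167.133.221 AND mask = 50.167.128.0
3.34.222.36 AND mask = 3.34.192.0
No, different subnets (50.167.128.0 vs 3.34.192.0)


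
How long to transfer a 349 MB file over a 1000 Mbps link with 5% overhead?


Effective throughput = 1000 * (1 - 5/100) = 950 Mbps
File size in Mb = 349 * 8 = 2792 Mb
Time = 2792 / 950
Time = 2.9389 seconds


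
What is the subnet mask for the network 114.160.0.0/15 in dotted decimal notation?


/15 means 15 network bits, 17 host bits
Binary: 11111111111111100000000000000000
Mask: 255.254.0.0


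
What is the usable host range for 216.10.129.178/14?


Network: 216.8.0.0
Broadcast: 216.11.255.255
First usable = network + 1
Last usable = broadcast - 1
Range: 216.8.0.1 to 216.11.255.254


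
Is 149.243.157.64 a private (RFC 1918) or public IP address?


RFC 1918 private ranges:
  10.0.0.0/8 (10.0.0.0 - 10.255.255.255)
  172.16.0.0/12 (172.16.0.0 - 172.31.255.255)
  192.168.0.0/16 (192.168.0.0 - 192.168.255.255)
Public (not in any RFC 1918 range)


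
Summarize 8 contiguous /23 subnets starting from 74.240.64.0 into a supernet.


Original prefix: /23
Number of subnets: 8 = 2^3
New prefix = 23 - 3 = 20
Supernet: 74.240.64.0/20


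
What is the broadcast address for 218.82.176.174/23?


Network: 218.82.176.0/23
Host bits = 9
Set all host bits to 1:
Broadcast: 218.82.177.255


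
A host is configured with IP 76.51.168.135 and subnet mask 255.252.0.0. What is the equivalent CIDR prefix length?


Binary: 11111111.11111100.00000000.00000000
Count leading 1s
Prefix: /14


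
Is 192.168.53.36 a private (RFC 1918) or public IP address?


RFC 1918 private ranges:
  10.0.0.0/8 (10.0.0.0 - 10.255.255.255)
  172.16.0.0/12 (172.16.0.0 - 172.31.255.255)
  192.168.0.0/16 (192.168.0.0 - 192.168.255.255)
Private (in 192.168.0.0/16)


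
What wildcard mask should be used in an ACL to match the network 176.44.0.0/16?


Subnet mask: 255.255.0.0
Wildcard = 255.255.255.255 - subnet mask
255 - 255 = 0
255 - 255 = 0
255 - 0 = 255
255 - 0 = 255
Wildcard: 0.0.255.255


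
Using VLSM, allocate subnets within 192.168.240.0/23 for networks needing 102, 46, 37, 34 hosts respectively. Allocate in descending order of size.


102 hosts -> /25 (126 usable): 192.168.240.0/25
46 hosts -> /26 (62 usable): 192.168.240.128/26
37 hosts -> /26 (62 usable): 192.168.240.192/26
34 hosts -> /26 (62 usable): 192.168.241.0/26
Allocation: 192.168.240.0/25 (102 hosts, 126 usable); 192.168.240.128/26 (46 hosts, 62 usable); 192.168.240.192/26 (37 hosts, 62 usable); 192.168.241.0/26 (34 hosts, 62 usable)


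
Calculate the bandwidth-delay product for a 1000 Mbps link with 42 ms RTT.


BDP = bandwidth * RTT
= 1000 Mbps * 42 ms
= 1000 * 1e6 * 42 / 1000 bits
= 42000000 bits
= 5250000 bytes
= 5126.9531 KB
BDP = 42000000 bits (5250000 bytes)


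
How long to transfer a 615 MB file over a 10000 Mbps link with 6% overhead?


Effective throughput = 10000 * (1 - 6/100) = 9400 Mbps
File size in Mb = 615 * 8 = 4920 Mb
Time = 4920 / 9400
Time = 0.5234 seconds


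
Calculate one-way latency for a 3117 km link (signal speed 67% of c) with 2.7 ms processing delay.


Speed = 0.67 * 3e5 km/s = 201000 km/s
Propagation delay = 3117 / 201000 = 0.0155 s = 15.5075 ms
Processing delay = 2.7 ms
Total one-way latency = 18.2075 ms


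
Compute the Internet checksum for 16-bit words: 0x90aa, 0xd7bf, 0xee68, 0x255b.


Sum all words (with carry folding):
+ 0x90aa = 0x90aa
+ 0xd7bf = 0x686a
+ 0xee68 = 0x56d3
+ 0x255b = 0x7c2e
One's complement: ~0x7c2e
Checksum = 0x83d1


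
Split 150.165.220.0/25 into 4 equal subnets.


New prefix = 25 + 2 = 27
Each subnet has 32 addresses
  150.165.220.0/27
  150.165.220.32/27
  150.165.220.64/27
  150.165.220.96/27
Subnets: 150.165.220.0/27, 150.165.220.32/27, 150.165.220.64/27, 150.165.220.96/27


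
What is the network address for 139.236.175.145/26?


IP:   10001011.11101100.10101111.10010001
Mask: 11111111.11111111.11111111.11000000
AND operation:
Net:  10001011.11101100.10101111.10000000
Network: 139.236.175.128/26


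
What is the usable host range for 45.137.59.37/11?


Network: 45.128.0.0
Broadcast: 45.159.255.255
First usable = network + 1
Last usable = broadcast - 1
Range: 45.128.0.1 to 45.159.255.254


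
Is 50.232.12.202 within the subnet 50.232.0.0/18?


Subnet network: 50.232.0.0
Test IP AND mask: 50.232.0.0
Yes, 50.232.12.202 is in 50.232.0.0/18


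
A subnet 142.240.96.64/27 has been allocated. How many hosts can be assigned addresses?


Host bits = 32 - 27 = 5
Total addresses = 2^5 = 32
Usable = total - 2 (network and broadcast)
Usable hosts: 30


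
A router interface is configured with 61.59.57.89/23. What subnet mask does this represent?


/23 means 23 network bits, 9 host bits
Binary: 11111111111111111111111000000000
Mask: 255.255.254.0


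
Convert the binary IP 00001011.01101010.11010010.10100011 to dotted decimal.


00001011 = 11
01101010 = 106
11010010 = 210
10100011 = 163
IP: 11.106.210.163


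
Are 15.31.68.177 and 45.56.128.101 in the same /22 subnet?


Mask: 255.255.252.0
15.31.68.177 AND mask = 15.31.68.0
45.56.128.101 AND mask = 45.56.128.0
No, different subnets (15.31.68.0 vs 45.56.128.0)


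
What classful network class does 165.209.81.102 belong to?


First octet: 165
Binary: 10100101
10xxxxxx -> Class B (128-191)
Class B, default mask 255.255.0.0 (/16)


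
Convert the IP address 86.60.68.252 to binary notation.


86 = 01010110
60 = 00111100
68 = 01000100
252 = 11111100
Binary: 01010110.00111100.01000100.11111100


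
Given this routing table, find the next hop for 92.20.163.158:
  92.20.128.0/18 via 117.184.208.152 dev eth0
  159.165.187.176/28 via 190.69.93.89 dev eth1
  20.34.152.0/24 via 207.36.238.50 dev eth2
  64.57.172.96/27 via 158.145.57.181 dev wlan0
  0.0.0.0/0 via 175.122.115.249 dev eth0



Longest prefix match for 92.20.163.158:
  /18 92.20.128.0: MATCH
  /28 159.165.187.176: no
  /24 20.34.152.0: no
  /27 64.57.172.96: no
  /0 0.0.0.0: MATCH
Selected: next-hop 117.184.208.152 via eth0 (matched /18)


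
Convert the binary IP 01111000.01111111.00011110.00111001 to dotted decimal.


01111000 = 120
01111111 = 127
00011110 = 30
00111001 = 57
IP: 120.127.30.57


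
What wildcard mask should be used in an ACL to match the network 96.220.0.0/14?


Subnet mask: 255.252.0.0
Wildcard = 255.255.255.255 - subnet mask
255 - 255 = 0
255 - 252 = 3
255 - 0 = 255
255 - 0 = 255
Wildcard: 0.3.255.255


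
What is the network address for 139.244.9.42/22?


IP:   10001011.11110100.00001001.00101010
Mask: 11111111.11111111.11111100.00000000
AND operation:
Net:  10001011.11110100.00001000.00000000
Network: 139.244.8.0/22


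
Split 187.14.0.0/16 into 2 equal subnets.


New prefix = 16 + 1 = 17
Each subnet has 32768 addresses
  187.14.0.0/17
  187.14.128.0/17
Subnets: 187.14.0.0/17, 187.14.128.0/17


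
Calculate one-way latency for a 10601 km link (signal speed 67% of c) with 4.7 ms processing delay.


Speed = 0.67 * 3e5 km/s = 201000 km/s
Propagation delay = 10601 / 201000 = 0.0527 s = 52.7413 ms
Processing delay = 4.7 ms
Total one-way latency = 57.4413 ms


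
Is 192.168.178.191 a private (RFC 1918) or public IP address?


RFC 1918 private ranges:
  10.0.0.0/8 (10.0.0.0 - 10.255.255.255)
  172.16.0.0/12 (172.16.0.0 - 172.31.255.255)
  192.168.0.0/16 (192.168.0.0 - 192.168.255.255)
Private (in 192.168.0.0/16)


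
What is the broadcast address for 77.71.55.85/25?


Network: 77.71.55.0/25
Host bits = 7
Set all host bits to 1:
Broadcast: 77.71.55.127


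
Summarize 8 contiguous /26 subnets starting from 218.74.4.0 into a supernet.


Original prefix: /26
Number of subnets: 8 = 2^3
New prefix = 26 - 3 = 23
Supernet: 218.74.4.0/23


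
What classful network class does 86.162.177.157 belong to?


First octet: 86
Binary: 01010110
0xxxxxxx -> Class A (1-126)
Class A, default mask 255.0.0.0 (/8)


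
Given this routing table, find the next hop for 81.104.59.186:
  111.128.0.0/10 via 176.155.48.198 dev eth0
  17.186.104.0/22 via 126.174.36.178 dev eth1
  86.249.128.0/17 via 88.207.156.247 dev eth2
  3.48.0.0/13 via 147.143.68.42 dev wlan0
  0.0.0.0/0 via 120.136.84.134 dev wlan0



Longest prefix match for 81.104.59.186:
  /10 111.128.0.0: no
  /22 17.186.104.0: no
  /17 86.249.128.0: no
  /13 3.48.0.0: no
  /0 0.0.0.0: MATCH
Selected: next-hop 120.136.84.134 via wlan0 (matched /0)


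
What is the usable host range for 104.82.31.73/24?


Network: 104.82.31.0
Broadcast: 104.82.31.255
First usable = network + 1
Last usable = broadcast - 1
Range: 104.82.31.1 to 104.82.31.254


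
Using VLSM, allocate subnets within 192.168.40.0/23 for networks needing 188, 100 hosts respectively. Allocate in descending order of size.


188 hosts -> /24 (254 usable): 192.168.40.0/24
100 hosts -> /25 (126 usable): 192.168.41.0/25
Allocation: 192.168.40.0/24 (188 hosts, 254 usable); 192.168.41.0/25 (100 hosts, 126 usable)


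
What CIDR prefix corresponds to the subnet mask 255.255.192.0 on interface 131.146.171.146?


Binary: 11111111.11111111.11000000.00000000
Count leading 1s
Prefix: /18


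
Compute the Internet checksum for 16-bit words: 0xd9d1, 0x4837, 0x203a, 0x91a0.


Sum all words (with carry folding):
+ 0xd9d1 = 0xd9d1
+ 0x4837 = 0x2209
+ 0x203a = 0x4243
+ 0x91a0 = 0xd3e3
One's complement: ~0xd3e3
Checksum = 0x2c1c


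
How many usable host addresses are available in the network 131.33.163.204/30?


Host bits = 32 - 30 = 2
Total addresses = 2^2 = 4
Usable = total - 2 (network and broadcast)
Usable hosts: 2


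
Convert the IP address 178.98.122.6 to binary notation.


178 = 10110010
98 = 01100010
122 = 01111010
6 = 00000110
Binary: 10110010.01100010.01111010.00000110


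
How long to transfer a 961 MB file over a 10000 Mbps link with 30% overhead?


Effective throughput = 10000 * (1 - 30/100) = 7000 Mbps
File size in Mb = 961 * 8 = 7688 Mb
Time = 7688 / 7000
Time = 1.0983 seconds


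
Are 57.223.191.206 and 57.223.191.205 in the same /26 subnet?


Mask: 255.255.255.192
57.223.191.206 AND mask = 57.223.191.192
57.223.191.205 AND mask = 57.223.191.192
Yes, same subnet (57.223.191.192)


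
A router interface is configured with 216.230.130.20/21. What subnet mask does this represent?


/21 means 21 network bits, 11 host bits
Binary: 11111111111111111111100000000000
Mask: 255.255.248.0


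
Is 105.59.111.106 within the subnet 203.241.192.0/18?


Subnet network: 203.241.192.0
Test IP AND mask: 105.59.64.0
No, 105.59.111.106 is not in 203.241.192.0/18


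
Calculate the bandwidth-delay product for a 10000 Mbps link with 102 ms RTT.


BDP = bandwidth * RTT
= 10000 Mbps * 102 ms
= 10000 * 1e6 * 102 / 1000 bits
= 1020000000 bits
= 127500000 bytes
= 124511.7188 KB
BDP = 1020000000 bits (127500000 bytes)


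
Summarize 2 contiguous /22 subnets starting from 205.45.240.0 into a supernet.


Original prefix: /22
Number of subnets: 2 = 2^1
New prefix = 22 - 1 = 21
Supernet: 205.45.240.0/21


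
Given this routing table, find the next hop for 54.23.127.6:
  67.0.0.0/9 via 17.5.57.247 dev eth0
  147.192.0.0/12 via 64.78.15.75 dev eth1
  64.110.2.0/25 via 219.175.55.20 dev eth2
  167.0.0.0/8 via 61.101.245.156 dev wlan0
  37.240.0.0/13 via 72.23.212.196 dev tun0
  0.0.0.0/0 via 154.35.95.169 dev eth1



Longest prefix match for 54.23.127.6:
  /9 67.0.0.0: no
  /12 147.192.0.0: no
  /25 64.110.2.0: no
  /8 167.0.0.0: no
  /13 37.240.0.0: no
  /0 0.0.0.0: MATCH
Selected: next-hop 154.35.95.169 via eth1 (matched /0)


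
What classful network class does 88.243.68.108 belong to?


First octet: 88
Binary: 01011000
0xxxxxxx -> Class A (1-126)
Class A, default mask 255.0.0.0 (/8)


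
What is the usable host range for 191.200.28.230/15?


Network: 191.200.0.0
Broadcast: 191.201.255.255
First usable = network + 1
Last usable = broadcast - 1
Range: 191.200.0.1 to 191.201.255.254


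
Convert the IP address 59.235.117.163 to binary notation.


59 = 00111011
235 = 11101011
117 = 01110101
163 = 10100011
Binary: 00111011.11101011.01110101.10100011


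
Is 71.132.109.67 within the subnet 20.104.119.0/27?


Subnet network: 20.104.119.0
Test IP AND mask: 71.132.109.64
No, 71.132.109.67 is not in 20.104.119.0/27


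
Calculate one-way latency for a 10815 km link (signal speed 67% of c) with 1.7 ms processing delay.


Speed = 0.67 * 3e5 km/s = 201000 km/s
Propagation delay = 10815 / 201000 = 0.0538 s = 53.806 ms
Processing delay = 1.7 ms
Total one-way latency = 55.506 ms


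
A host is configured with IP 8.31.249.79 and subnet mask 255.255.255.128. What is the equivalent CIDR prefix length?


Binary: 11111111.11111111.11111111.10000000
Count leading 1s
Prefix: /25


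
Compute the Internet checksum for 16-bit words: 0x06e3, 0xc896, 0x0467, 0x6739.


Sum all words (with carry folding):
+ 0x06e3 = 0x06e3
+ 0xc896 = 0xcf79
+ 0x0467 = 0xd3e0
+ 0x6739 = 0x3b1a
One's complement: ~0x3b1a
Checksum = 0xc4e5


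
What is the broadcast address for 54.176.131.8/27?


Network: 54.176.131.0/27
Host bits = 5
Set all host bits to 1:
Broadcast: 54.176.131.31


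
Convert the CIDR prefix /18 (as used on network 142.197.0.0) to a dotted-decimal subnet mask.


/18 means 18 network bits, 14 host bits
Binary: 11111111111111111100000000000000
Mask: 255.255.192.0


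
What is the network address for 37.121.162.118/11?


IP:   00100101.01111001.10100010.01110110
Mask: 11111111.11100000.00000000.00000000
AND operation:
Net:  00100101.01100000.00000000.00000000
Network: 37.96.0.0/11


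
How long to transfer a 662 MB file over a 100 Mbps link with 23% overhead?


Effective throughput = 100 * (1 - 23/100) = 77 Mbps
File size in Mb = 662 * 8 = 5296 Mb
Time = 5296 / 77
Time = 68.7792 seconds


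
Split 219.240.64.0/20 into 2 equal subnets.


New prefix = 20 + 1 = 21
Each subnet has 2048 addresses
  219.240.64.0/21
  219.240.72.0/21
Subnets: 219.240.64.0/21, 219.240.72.0/21


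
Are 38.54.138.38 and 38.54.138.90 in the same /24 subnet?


Mask: 255.255.255.0
38.54.138.38 AND mask = 38.54.138.0
38.54.138.90 AND mask = 38.54.138.0
Yes, same subnet (38.54.138.0)


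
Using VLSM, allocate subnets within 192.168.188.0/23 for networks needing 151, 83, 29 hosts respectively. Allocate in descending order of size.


151 hosts -> /24 (254 usable): 192.168.188.0/24
83 hosts -> /25 (126 usable): 192.168.189.0/25
29 hosts -> /27 (30 usable): 192.168.189.128/27
Allocation: 192.168.188.0/24 (151 hosts, 254 usable); 192.168.189.0/25 (83 hosts, 126 usable); 192.168.189.128/27 (29 hosts, 30 usable)


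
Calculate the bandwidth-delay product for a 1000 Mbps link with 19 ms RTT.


BDP = bandwidth * RTT
= 1000 Mbps * 19 ms
= 1000 * 1e6 * 19 / 1000 bits
= 19000000 bits
= 2375000 bytes
= 2319.3359 KB
BDP = 19000000 bits (2375000 bytes)


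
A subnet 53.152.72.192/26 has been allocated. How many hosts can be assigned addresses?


Host bits = 32 - 26 = 6
Total addresses = 2^6 = 64
Usable = total - 2 (network and broadcast)
Usable hosts: 62


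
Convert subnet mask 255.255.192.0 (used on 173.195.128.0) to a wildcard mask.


Subnet mask: 255.255.192.0
Wildcard = 255.255.255.255 - subnet mask
255 - 255 = 0
255 - 255 = 0
255 - 192 = 63
255 - 0 = 255
Wildcard: 0.0.63.255
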